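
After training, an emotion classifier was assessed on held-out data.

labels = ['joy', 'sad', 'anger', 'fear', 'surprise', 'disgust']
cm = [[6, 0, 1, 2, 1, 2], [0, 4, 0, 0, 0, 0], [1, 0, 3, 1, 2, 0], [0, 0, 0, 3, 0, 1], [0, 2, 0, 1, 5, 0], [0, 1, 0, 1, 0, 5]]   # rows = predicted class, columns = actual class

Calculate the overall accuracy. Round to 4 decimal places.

0.6190

Accuracy = trace / total = (6+4+3+3+5+5=26) / 42 = 26/42 = 0.6190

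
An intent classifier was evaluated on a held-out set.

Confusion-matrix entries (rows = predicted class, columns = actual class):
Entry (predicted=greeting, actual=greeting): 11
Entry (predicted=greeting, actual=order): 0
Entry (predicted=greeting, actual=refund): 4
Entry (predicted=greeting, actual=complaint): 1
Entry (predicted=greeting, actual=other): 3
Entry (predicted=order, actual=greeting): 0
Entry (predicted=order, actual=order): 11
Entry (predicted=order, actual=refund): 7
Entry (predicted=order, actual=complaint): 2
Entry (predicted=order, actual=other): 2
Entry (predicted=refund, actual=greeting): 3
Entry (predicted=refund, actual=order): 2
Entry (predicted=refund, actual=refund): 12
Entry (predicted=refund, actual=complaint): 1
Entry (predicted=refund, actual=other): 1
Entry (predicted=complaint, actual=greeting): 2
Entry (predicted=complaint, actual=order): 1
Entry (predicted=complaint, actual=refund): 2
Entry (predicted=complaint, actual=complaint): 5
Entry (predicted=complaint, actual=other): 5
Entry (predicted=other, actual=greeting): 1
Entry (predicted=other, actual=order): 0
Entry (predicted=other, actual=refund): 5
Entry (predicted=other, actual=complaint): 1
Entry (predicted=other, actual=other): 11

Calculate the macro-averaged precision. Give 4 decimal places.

0.5310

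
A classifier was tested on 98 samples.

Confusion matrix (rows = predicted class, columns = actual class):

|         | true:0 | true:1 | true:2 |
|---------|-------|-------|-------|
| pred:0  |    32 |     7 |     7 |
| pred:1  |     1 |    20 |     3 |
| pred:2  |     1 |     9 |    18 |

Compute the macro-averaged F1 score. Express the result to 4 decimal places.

0.7032

Per-class F1 score (2·TP/(2·TP+FP+FN)):
  0: TP=32, FP=7+7=14, FN=1+1=2 → 64/80 = 0.80000
  1: TP=20, FP=1+3=4, FN=7+9=16 → 40/60 = 0.66667
  2: TP=18, FP=1+9=10, FN=7+3=10 → 36/56 = 0.64286
Macro-F1 score = mean = (0.80000 + 0.66667 + 0.64286) / 3 = 0.7032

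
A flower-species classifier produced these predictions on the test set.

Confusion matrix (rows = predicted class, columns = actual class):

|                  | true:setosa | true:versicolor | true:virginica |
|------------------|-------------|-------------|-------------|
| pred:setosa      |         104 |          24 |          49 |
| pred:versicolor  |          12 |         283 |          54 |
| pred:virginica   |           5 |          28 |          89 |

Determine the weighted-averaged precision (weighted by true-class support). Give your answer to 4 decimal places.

0.7451

Per-class precision (TP/(TP+FP)):
  setosa: TP=104, FP=24+49=73 → 104/177 = 0.58757
  versicolor: TP=283, FP=12+54=66 → 283/349 = 0.81089
  virginica: TP=89, FP=5+28=33 → 89/122 = 0.72951
Weighted-precision = Σ (supportᵢ/N)·precisionᵢ with N=648: (121/648)·0.58757 + (335/648)·0.81089 + (192/648)·0.72951 = 0.7451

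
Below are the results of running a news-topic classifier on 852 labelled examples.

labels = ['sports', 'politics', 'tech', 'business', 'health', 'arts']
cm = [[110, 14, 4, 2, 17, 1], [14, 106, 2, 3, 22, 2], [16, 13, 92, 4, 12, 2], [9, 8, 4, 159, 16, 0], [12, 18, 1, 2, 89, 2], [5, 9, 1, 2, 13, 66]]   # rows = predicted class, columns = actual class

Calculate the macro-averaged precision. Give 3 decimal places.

0.722

Per-class precision (TP/(TP+FP)):
  sports: TP=110, FP=14+4+2+17+1=38 → 110/148 = 0.7432
  politics: TP=106, FP=14+2+3+22+2=43 → 106/149 = 0.7114
  tech: TP=92, FP=16+13+4+12+2=47 → 92/139 = 0.6619
  business: TP=159, FP=9+8+4+16+0=37 → 159/196 = 0.8112
  health: TP=89, FP=12+18+1+2+2=35 → 89/124 = 0.7177
  arts: TP=66, FP=5+9+1+2+13=30 → 66/96 = 0.6875
Macro-precision = mean = (0.7432 + 0.7114 + 0.6619 + 0.8112 + 0.7177 + 0.6875) / 6 = 0.722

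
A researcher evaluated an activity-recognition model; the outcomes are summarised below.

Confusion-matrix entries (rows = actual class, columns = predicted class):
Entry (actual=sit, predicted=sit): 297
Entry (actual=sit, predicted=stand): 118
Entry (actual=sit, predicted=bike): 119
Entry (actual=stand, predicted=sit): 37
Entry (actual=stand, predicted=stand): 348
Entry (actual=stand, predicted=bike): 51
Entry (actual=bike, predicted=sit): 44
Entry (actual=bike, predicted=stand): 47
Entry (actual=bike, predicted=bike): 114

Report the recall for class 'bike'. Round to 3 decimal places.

One-vs-rest for 'bike': TP = diagonal; FP = other classes predicted 'bike'; FN = 'bike' predicted as other.
recall = TP/(TP+FN).
bike: TP=114, FN=44+47=91 → 114/205 = 0.5561

0.556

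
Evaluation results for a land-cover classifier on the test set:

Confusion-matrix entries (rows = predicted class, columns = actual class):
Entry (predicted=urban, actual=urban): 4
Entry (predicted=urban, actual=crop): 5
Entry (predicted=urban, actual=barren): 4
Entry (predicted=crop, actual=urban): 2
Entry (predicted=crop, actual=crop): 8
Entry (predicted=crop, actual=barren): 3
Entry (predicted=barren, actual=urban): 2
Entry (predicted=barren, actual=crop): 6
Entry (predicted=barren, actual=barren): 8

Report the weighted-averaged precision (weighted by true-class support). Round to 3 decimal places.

Per-class precision (TP/(TP+FP)):
  urban: TP=4, FP=5+4=9 → 4/13 = 0.3077
  crop: TP=8, FP=2+3=5 → 8/13 = 0.6154
  barren: TP=8, FP=2+6=8 → 8/16 = 0.5000
Weighted-precision = Σ (supportᵢ/N)·precisionᵢ with N=42: (8/42)·0.3077 + (19/42)·0.6154 + (15/42)·0.5000 = 0.516

0.516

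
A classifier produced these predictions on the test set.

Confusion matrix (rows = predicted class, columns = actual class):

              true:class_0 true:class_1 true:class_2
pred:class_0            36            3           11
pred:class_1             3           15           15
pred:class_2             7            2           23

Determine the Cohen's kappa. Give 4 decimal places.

0.4579

Observed agreement pₒ = trace/N = 74/115 = 0.64348
Expected agreement pₑ = Σ (rowᵢ·colᵢ)/N² = (46·50 + 20·33 + 49·32)/115² = 0.34238
κ = (pₒ − pₑ)/(1 − pₑ) = (0.64348 − 0.34238)/(1 − 0.34238) = 0.4579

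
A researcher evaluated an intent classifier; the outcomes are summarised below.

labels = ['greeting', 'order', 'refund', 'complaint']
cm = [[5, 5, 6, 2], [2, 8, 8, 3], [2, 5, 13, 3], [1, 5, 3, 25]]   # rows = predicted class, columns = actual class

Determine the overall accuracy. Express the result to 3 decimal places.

0.531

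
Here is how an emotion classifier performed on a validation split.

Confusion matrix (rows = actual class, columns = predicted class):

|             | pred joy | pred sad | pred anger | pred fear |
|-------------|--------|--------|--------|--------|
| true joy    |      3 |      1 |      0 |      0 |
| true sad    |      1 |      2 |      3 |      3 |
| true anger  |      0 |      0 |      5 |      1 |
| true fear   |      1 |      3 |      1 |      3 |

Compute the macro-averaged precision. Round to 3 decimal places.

Per-class precision (TP/(TP+FP)):
  joy: TP=3, FP=1+0+1=2 → 3/5 = 0.6000
  sad: TP=2, FP=1+0+3=4 → 2/6 = 0.3333
  anger: TP=5, FP=0+3+1=4 → 5/9 = 0.5556
  fear: TP=3, FP=0+3+1=4 → 3/7 = 0.4286
Macro-precision = mean = (0.6000 + 0.3333 + 0.5556 + 0.4286) / 4 = 0.479

0.479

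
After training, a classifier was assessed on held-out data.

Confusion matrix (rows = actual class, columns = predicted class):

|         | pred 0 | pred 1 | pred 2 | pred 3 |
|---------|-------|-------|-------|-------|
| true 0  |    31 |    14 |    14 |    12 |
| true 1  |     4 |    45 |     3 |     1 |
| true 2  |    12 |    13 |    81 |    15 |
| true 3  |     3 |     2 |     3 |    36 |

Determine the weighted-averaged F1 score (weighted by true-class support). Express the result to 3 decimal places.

Per-class F1 score (2·TP/(2·TP+FP+FN)):
  0: TP=31, FP=4+12+3=19, FN=14+14+12=40 → 62/121 = 0.5124
  1: TP=45, FP=14+13+2=29, FN=4+3+1=8 → 90/127 = 0.7087
  2: TP=81, FP=14+3+3=20, FN=12+13+15=40 → 162/222 = 0.7297
  3: TP=36, FP=12+1+15=28, FN=3+2+3=8 → 72/108 = 0.6667
Weighted-F1 score = Σ (supportᵢ/N)·F1 scoreᵢ with N=289: (71/289)·0.5124 + (53/289)·0.7087 + (121/289)·0.7297 + (44/289)·0.6667 = 0.663

0.663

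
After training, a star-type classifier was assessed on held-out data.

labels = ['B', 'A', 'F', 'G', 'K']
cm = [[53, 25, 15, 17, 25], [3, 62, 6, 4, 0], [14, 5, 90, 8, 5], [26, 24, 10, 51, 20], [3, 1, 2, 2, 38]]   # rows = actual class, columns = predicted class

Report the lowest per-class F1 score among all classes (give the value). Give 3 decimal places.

0.453

Per-class F1 score (2·TP/(2·TP+FP+FN)):
  B: TP=53, FP=3+14+26+3=46, FN=25+15+17+25=82 → 106/234 = 0.4530
  A: TP=62, FP=25+5+24+1=55, FN=3+6+4+0=13 → 124/192 = 0.6458
  F: TP=90, FP=15+6+10+2=33, FN=14+5+8+5=32 → 180/245 = 0.7347
  G: TP=51, FP=17+4+8+2=31, FN=26+24+10+20=80 → 102/213 = 0.4789
  K: TP=38, FP=25+0+5+20=50, FN=3+1+2+2=8 → 76/134 = 0.5672
Lowest is class 'B' with F1 score = 0.453.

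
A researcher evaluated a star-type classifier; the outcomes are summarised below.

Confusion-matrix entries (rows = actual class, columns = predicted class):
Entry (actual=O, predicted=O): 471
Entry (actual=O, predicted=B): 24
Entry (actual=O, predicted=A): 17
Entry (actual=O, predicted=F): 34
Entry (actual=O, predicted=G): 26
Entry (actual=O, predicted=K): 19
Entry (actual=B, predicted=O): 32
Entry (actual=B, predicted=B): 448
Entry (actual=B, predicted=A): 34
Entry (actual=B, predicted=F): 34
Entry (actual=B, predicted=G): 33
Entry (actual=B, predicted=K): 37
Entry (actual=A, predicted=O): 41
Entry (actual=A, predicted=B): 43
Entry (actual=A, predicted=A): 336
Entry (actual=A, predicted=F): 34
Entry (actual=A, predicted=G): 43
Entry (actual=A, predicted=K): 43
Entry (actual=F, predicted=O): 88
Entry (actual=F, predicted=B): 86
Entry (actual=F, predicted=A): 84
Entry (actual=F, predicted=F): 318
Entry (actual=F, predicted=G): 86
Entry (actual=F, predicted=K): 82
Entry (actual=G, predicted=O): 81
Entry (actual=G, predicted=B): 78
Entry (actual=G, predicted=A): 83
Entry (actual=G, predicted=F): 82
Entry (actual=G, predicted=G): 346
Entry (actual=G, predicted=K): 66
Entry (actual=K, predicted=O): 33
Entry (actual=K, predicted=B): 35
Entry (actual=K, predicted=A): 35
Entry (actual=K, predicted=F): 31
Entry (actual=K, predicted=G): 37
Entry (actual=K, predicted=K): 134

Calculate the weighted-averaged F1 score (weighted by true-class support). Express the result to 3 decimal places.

Per-class F1 score (2·TP/(2·TP+FP+FN)):
  O: TP=471, FP=32+41+88+81+33=275, FN=24+17+34+26+19=120 → 942/1337 = 0.7046
  B: TP=448, FP=24+43+86+78+35=266, FN=32+34+34+33+37=170 → 896/1332 = 0.6727
  A: TP=336, FP=17+34+84+83+35=253, FN=41+43+34+43+43=204 → 672/1129 = 0.5952
  F: TP=318, FP=34+34+34+82+31=215, FN=88+86+84+86+82=426 → 636/1277 = 0.4980
  G: TP=346, FP=26+33+43+86+37=225, FN=81+78+83+82+66=390 → 692/1307 = 0.5295
  K: TP=134, FP=19+37+43+82+66=247, FN=33+35+35+31+37=171 → 268/686 = 0.3907
Weighted-F1 score = Σ (supportᵢ/N)·F1 scoreᵢ with N=3534: (591/3534)·0.7046 + (618/3534)·0.6727 + (540/3534)·0.5952 + (744/3534)·0.4980 + (736/3534)·0.5295 + (305/3534)·0.3907 = 0.575

0.575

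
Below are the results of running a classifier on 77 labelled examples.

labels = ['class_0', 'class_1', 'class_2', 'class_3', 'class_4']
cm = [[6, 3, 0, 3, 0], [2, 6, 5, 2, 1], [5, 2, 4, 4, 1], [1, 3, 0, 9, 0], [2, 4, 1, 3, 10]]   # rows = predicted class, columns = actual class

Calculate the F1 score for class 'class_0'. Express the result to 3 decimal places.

0.429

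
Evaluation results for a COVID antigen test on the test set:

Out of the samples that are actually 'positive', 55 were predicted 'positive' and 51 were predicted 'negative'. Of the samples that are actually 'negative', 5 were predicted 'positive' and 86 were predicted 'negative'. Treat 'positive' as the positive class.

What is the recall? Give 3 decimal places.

0.519

Recall = TP/(TP+FN) = 55/(55+51) = 55/106 = 0.519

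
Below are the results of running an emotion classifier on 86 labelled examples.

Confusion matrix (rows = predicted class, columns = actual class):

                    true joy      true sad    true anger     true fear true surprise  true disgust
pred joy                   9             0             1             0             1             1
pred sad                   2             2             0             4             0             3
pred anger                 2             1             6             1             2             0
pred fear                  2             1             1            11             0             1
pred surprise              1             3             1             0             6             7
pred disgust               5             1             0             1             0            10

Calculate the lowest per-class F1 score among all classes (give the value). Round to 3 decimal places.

0.211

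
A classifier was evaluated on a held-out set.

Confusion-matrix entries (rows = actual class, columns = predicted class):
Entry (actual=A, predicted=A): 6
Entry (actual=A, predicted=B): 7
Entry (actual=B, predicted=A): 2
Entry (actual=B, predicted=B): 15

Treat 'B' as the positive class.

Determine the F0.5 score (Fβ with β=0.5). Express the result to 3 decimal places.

Fβ = (1+β²)·TP / ((1+β²)·TP + β²·FN + FP), with β²=1/4
= 1.25·15 / (1.25·15 + 0.25·2 + 7) = 0.714

0.714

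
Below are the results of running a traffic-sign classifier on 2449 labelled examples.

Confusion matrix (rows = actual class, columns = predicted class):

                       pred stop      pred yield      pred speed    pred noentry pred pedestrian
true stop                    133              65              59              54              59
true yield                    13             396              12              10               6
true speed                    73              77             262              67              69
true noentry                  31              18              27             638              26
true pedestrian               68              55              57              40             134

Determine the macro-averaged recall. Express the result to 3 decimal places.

0.597

Per-class recall (TP/(TP+FN)):
  stop: TP=133, FN=65+59+54+59=237 → 133/370 = 0.3595
  yield: TP=396, FN=13+12+10+6=41 → 396/437 = 0.9062
  speed: TP=262, FN=73+77+67+69=286 → 262/548 = 0.4781
  noentry: TP=638, FN=31+18+27+26=102 → 638/740 = 0.8622
  pedestrian: TP=134, FN=68+55+57+40=220 → 134/354 = 0.3785
Macro-recall = mean = (0.3595 + 0.9062 + 0.4781 + 0.8622 + 0.3785) / 5 = 0.597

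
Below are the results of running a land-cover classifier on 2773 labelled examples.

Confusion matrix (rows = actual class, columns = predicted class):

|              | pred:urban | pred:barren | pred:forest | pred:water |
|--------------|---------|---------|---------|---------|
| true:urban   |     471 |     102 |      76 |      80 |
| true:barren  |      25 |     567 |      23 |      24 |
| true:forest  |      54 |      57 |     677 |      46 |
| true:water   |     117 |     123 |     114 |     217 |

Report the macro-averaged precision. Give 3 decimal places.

Per-class precision (TP/(TP+FP)):
  urban: TP=471, FP=25+54+117=196 → 471/667 = 0.7061
  barren: TP=567, FP=102+57+123=282 → 567/849 = 0.6678
  forest: TP=677, FP=76+23+114=213 → 677/890 = 0.7607
  water: TP=217, FP=80+24+46=150 → 217/367 = 0.5913
Macro-precision = mean = (0.7061 + 0.6678 + 0.7607 + 0.5913) / 4 = 0.681

0.681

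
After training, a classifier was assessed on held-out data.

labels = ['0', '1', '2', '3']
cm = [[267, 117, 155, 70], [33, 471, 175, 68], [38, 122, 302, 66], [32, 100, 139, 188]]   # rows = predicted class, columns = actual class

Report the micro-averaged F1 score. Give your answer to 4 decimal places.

0.5241

Micro-averaging pools counts across classes: ΣTP=1228, ΣFP=1115, ΣFN=1115.
Micro-F1 score = 2·TP/(2·TP+FP+FN) on pooled counts = 0.5241 (equals overall accuracy in single-label multiclass).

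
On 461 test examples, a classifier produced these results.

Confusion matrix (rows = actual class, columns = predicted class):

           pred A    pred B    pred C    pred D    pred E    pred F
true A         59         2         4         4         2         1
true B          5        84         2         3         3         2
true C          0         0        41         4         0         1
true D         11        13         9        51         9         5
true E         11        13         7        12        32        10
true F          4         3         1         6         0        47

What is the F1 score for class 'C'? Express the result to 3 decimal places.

0.745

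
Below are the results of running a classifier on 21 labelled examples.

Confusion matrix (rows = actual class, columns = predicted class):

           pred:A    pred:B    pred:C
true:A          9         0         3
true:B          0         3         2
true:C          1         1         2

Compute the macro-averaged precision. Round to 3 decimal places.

Per-class precision (TP/(TP+FP)):
  A: TP=9, FP=0+1=1 → 9/10 = 0.9000
  B: TP=3, FP=0+1=1 → 3/4 = 0.7500
  C: TP=2, FP=3+2=5 → 2/7 = 0.2857
Macro-precision = mean = (0.9000 + 0.7500 + 0.2857) / 3 = 0.645

0.645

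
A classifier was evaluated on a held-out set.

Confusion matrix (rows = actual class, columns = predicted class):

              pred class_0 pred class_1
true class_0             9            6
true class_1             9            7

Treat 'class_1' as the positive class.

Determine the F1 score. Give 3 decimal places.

0.483

Precision = TP/(TP+FP) = 7/13 = 0.5385
Recall = TP/(TP+FN) = 7/16 = 0.4375
F1 = 2·TP/(2·TP+FP+FN) = 14/29 = 0.483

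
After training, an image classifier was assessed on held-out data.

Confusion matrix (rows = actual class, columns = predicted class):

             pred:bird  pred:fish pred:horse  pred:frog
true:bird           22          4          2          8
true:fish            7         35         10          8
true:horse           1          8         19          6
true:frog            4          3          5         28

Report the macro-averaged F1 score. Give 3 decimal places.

0.608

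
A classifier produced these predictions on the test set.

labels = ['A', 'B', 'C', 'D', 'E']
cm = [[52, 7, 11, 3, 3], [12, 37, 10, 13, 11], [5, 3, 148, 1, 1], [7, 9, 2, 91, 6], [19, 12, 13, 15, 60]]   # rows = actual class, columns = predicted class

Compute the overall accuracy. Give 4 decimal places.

Accuracy = trace / total = (52+37+148+91+60=388) / 551 = 388/551 = 0.7042

0.7042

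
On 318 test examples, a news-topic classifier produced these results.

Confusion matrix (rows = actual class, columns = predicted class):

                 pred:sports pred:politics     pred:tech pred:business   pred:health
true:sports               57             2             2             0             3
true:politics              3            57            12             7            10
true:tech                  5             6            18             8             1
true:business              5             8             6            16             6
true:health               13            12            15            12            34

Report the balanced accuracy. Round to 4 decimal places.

0.5581

Balanced accuracy = mean of per-class recall.
  sports: recall = 57/64 = 0.89063
  politics: recall = 57/89 = 0.64045
  tech: recall = 18/38 = 0.47368
  business: recall = 16/41 = 0.39024
  health: recall = 34/86 = 0.39535
Mean = (0.89063 + 0.64045 + 0.47368 + 0.39024 + 0.39535) / 5 = 0.5581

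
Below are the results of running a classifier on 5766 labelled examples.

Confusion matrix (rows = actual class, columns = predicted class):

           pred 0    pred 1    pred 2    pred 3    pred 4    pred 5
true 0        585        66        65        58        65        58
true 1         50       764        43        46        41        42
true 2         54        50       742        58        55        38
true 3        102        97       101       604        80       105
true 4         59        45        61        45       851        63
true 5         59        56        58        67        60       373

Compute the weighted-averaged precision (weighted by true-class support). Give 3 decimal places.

0.679

Per-class precision (TP/(TP+FP)):
  0: TP=585, FP=50+54+102+59+59=324 → 585/909 = 0.6436
  1: TP=764, FP=66+50+97+45+56=314 → 764/1078 = 0.7087
  2: TP=742, FP=65+43+101+61+58=328 → 742/1070 = 0.6935
  3: TP=604, FP=58+46+58+45+67=274 → 604/878 = 0.6879
  4: TP=851, FP=65+41+55+80+60=301 → 851/1152 = 0.7387
  5: TP=373, FP=58+42+38+105+63=306 → 373/679 = 0.5493
Weighted-precision = Σ (supportᵢ/N)·precisionᵢ with N=5766: (897/5766)·0.6436 + (986/5766)·0.7087 + (997/5766)·0.6935 + (1089/5766)·0.6879 + (1124/5766)·0.7387 + (673/5766)·0.5493 = 0.679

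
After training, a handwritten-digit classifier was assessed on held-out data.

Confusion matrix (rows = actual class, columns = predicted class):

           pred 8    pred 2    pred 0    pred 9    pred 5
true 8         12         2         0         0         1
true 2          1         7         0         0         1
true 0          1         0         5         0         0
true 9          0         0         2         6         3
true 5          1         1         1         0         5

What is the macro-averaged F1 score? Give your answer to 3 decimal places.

Per-class F1 score (2·TP/(2·TP+FP+FN)):
  8: TP=12, FP=1+1+0+1=3, FN=2+0+0+1=3 → 24/30 = 0.8000
  2: TP=7, FP=2+0+0+1=3, FN=1+0+0+1=2 → 14/19 = 0.7368
  0: TP=5, FP=0+0+2+1=3, FN=1+0+0+0=1 → 10/14 = 0.7143
  9: TP=6, FP=0+0+0+0=0, FN=0+0+2+3=5 → 12/17 = 0.7059
  5: TP=5, FP=1+1+0+3=5, FN=1+1+1+0=3 → 10/18 = 0.5556
Macro-F1 score = mean = (0.8000 + 0.7368 + 0.7143 + 0.7059 + 0.5556) / 5 = 0.703

0.703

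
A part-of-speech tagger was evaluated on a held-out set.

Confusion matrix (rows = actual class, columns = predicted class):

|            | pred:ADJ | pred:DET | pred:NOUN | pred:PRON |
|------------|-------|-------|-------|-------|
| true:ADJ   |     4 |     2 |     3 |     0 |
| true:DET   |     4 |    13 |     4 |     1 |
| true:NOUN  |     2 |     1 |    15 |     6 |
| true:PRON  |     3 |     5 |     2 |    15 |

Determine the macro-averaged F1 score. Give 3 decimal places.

Per-class F1 score (2·TP/(2·TP+FP+FN)):
  ADJ: TP=4, FP=4+2+3=9, FN=2+3+0=5 → 8/22 = 0.3636
  DET: TP=13, FP=2+1+5=8, FN=4+4+1=9 → 26/43 = 0.6047
  NOUN: TP=15, FP=3+4+2=9, FN=2+1+6=9 → 30/48 = 0.6250
  PRON: TP=15, FP=0+1+6=7, FN=3+5+2=10 → 30/47 = 0.6383
Macro-F1 score = mean = (0.3636 + 0.6047 + 0.6250 + 0.6383) / 4 = 0.558

0.558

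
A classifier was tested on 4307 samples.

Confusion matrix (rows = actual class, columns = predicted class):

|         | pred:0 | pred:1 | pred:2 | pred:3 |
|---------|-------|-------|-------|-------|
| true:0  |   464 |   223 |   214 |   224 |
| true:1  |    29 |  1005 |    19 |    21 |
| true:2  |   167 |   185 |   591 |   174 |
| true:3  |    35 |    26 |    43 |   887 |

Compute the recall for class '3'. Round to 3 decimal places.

recall = TP/(TP+FN).
3: TP=887, FN=35+26+43=104 → 887/991 = 0.8951

0.895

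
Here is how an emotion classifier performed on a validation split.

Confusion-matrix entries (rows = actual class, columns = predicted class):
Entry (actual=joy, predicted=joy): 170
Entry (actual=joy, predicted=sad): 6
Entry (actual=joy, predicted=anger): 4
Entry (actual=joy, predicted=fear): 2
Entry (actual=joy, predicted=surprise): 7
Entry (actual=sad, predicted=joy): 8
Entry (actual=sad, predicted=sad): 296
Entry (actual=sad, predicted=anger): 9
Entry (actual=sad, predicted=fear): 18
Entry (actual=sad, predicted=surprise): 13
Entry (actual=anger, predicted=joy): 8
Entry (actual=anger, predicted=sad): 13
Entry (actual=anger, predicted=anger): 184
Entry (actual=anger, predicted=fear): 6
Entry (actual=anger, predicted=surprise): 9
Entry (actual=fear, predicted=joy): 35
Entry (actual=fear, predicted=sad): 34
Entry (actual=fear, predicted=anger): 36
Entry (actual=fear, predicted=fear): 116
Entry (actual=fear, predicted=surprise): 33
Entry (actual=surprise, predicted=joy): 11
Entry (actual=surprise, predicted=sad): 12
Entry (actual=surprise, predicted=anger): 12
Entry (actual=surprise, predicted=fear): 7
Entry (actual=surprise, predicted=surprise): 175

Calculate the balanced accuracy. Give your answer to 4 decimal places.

0.7719

Balanced accuracy = mean of per-class recall.
  joy: recall = 170/189 = 0.89947
  sad: recall = 296/344 = 0.86047
  anger: recall = 184/220 = 0.83636
  fear: recall = 116/254 = 0.45669
  surprise: recall = 175/217 = 0.80645
Mean = (0.89947 + 0.86047 + 0.83636 + 0.45669 + 0.80645) / 5 = 0.7719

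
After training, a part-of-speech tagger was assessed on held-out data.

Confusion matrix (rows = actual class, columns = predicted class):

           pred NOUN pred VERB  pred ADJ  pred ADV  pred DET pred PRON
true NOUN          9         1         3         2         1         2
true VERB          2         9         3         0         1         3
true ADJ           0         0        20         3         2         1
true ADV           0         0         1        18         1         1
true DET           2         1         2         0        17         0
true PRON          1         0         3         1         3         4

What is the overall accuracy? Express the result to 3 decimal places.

Accuracy = trace / total = (9+9+20+18+17+4=77) / 117 = 77/117 = 0.658

0.658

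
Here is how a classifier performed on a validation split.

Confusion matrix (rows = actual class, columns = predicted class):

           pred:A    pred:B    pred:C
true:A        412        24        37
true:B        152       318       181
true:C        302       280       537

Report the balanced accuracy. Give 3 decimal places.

0.613

Balanced accuracy = mean of per-class recall.
  A: recall = 412/473 = 0.8710
  B: recall = 318/651 = 0.4885
  C: recall = 537/1119 = 0.4799
Mean = (0.8710 + 0.4885 + 0.4799) / 3 = 0.613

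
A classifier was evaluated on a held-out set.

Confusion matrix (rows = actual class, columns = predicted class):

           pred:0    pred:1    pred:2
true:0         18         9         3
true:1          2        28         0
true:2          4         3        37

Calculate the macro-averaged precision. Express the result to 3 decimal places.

Per-class precision (TP/(TP+FP)):
  0: TP=18, FP=2+4=6 → 18/24 = 0.7500
  1: TP=28, FP=9+3=12 → 28/40 = 0.7000
  2: TP=37, FP=3+0=3 → 37/40 = 0.9250
Macro-precision = mean = (0.7500 + 0.7000 + 0.9250) / 3 = 0.792

0.792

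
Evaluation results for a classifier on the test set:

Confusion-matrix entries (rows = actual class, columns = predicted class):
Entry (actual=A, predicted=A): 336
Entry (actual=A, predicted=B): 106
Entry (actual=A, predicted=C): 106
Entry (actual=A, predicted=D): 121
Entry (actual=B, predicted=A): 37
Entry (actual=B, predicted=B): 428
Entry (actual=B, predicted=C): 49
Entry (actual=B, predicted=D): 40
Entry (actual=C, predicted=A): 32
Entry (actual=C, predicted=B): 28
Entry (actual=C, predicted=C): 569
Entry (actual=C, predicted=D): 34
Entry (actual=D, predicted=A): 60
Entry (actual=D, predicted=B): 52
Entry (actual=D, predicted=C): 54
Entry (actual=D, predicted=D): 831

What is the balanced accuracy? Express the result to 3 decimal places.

0.742

Balanced accuracy = mean of per-class recall.
  A: recall = 336/669 = 0.5022
  B: recall = 428/554 = 0.7726
  C: recall = 569/663 = 0.8582
  D: recall = 831/997 = 0.8335
Mean = (0.5022 + 0.7726 + 0.8582 + 0.8335) / 4 = 0.742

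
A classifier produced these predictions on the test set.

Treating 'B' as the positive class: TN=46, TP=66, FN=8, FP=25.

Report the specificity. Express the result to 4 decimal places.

0.6479

Specificity = TN/(TN+FP) = 46/(46+25) = 0.6479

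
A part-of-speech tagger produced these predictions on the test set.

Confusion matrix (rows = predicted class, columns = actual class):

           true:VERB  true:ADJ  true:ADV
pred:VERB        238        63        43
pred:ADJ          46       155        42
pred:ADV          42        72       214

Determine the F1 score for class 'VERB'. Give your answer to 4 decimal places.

Take TP from the diagonal, FP from the rest of the 'VERB' prediction marginal, FN from the rest of the 'VERB' actual marginal.
F1 score = 2·TP/(2·TP+FP+FN).
VERB: TP=238, FP=63+43=106, FN=46+42=88 → 476/670 = 0.71045

0.7104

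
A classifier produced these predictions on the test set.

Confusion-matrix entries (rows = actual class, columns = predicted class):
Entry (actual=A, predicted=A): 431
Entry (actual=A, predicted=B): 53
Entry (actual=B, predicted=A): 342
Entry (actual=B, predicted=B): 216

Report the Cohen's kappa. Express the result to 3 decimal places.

0.267

Observed agreement pₒ = trace/N = 647/1042 = 0.6209
Expected agreement pₑ = Σ (rowᵢ·colᵢ)/N² = (484·773 + 558·269)/1042² = 0.4828
κ = (pₒ − pₑ)/(1 − pₑ) = (0.6209 − 0.4828)/(1 − 0.4828) = 0.267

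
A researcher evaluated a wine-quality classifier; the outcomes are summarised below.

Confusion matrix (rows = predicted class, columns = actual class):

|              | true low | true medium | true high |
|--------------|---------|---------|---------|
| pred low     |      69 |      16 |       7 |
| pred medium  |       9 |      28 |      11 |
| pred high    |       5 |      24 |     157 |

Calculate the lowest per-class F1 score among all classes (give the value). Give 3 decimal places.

0.483

Per-class F1 score (2·TP/(2·TP+FP+FN)):
  low: TP=69, FP=16+7=23, FN=9+5=14 → 138/175 = 0.7886
  medium: TP=28, FP=9+11=20, FN=16+24=40 → 56/116 = 0.4828
  high: TP=157, FP=5+24=29, FN=7+11=18 → 314/361 = 0.8698
Lowest is class 'medium' with F1 score = 0.483.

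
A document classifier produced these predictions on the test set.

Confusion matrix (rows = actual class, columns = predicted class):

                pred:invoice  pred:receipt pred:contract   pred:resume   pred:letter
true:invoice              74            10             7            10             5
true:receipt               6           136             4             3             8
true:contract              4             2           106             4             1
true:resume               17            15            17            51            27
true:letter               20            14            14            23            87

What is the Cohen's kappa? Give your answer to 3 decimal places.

0.602

Observed agreement pₒ = trace/N = 454/665 = 0.6827
Expected agreement pₑ = Σ (rowᵢ·colᵢ)/N² = (106·121 + 157·177 + 117·148 + 127·91 + 158·128)/665² = 0.2029
κ = (pₒ − pₑ)/(1 − pₑ) = (0.6827 − 0.2029)/(1 − 0.2029) = 0.602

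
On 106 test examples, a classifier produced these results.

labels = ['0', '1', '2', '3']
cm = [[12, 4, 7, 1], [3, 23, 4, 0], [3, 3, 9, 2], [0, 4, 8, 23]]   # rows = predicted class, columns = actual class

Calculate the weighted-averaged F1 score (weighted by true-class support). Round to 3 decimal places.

Per-class F1 score (2·TP/(2·TP+FP+FN)):
  0: TP=12, FP=4+7+1=12, FN=3+3+0=6 → 24/42 = 0.5714
  1: TP=23, FP=3+4+0=7, FN=4+3+4=11 → 46/64 = 0.7188
  2: TP=9, FP=3+3+2=8, FN=7+4+8=19 → 18/45 = 0.4000
  3: TP=23, FP=0+4+8=12, FN=1+0+2=3 → 46/61 = 0.7541
Weighted-F1 score = Σ (supportᵢ/N)·F1 scoreᵢ with N=106: (18/106)·0.5714 + (34/106)·0.7188 + (28/106)·0.4000 + (26/106)·0.7541 = 0.618

0.618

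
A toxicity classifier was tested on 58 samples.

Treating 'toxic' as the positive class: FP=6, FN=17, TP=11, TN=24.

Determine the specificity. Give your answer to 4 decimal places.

0.8000

Specificity = TN/(TN+FP) = 24/(24+6) = 0.8000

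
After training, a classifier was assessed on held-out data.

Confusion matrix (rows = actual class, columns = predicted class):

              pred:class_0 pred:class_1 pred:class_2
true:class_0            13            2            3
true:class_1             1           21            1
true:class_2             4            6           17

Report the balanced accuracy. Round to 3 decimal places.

Balanced accuracy = mean of per-class recall.
  class_0: recall = 13/18 = 0.7222
  class_1: recall = 21/23 = 0.9130
  class_2: recall = 17/27 = 0.6296
Mean = (0.7222 + 0.9130 + 0.6296) / 3 = 0.755

0.755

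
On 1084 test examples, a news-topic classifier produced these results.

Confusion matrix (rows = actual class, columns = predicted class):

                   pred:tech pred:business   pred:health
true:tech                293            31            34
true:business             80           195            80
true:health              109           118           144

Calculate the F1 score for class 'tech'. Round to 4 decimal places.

One-vs-rest for 'tech': TP = diagonal; FP = other classes predicted 'tech'; FN = 'tech' predicted as other.
F1 score = 2·TP/(2·TP+FP+FN).
tech: TP=293, FP=80+109=189, FN=31+34=65 → 586/840 = 0.69762

0.6976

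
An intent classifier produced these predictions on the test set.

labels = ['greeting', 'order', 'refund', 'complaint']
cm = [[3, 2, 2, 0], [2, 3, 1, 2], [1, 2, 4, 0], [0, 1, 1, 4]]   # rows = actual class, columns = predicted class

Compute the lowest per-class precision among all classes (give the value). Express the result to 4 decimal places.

Per-class precision (TP/(TP+FP)):
  greeting: TP=3, FP=2+1+0=3 → 3/6 = 0.50000
  order: TP=3, FP=2+2+1=5 → 3/8 = 0.37500
  refund: TP=4, FP=2+1+1=4 → 4/8 = 0.50000
  complaint: TP=4, FP=0+2+0=2 → 4/6 = 0.66667
Lowest is class 'order' with precision = 0.3750.

0.3750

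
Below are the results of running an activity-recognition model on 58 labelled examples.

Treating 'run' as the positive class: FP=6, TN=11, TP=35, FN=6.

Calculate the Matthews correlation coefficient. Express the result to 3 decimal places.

MCC = (TP·TN − FP·FN) / √((TP+FP)(TP+FN)(TN+FP)(TN+FN))
Numerator = 35·11 − 6·6 = 349
Denominator = √(41·41·17·17) = √485809 = 697.0000
MCC = 349 / 697.0000 = 0.501

0.501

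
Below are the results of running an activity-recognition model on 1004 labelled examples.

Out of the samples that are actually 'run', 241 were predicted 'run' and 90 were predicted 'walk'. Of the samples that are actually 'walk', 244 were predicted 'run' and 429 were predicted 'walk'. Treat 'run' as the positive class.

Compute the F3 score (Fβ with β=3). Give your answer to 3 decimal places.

0.696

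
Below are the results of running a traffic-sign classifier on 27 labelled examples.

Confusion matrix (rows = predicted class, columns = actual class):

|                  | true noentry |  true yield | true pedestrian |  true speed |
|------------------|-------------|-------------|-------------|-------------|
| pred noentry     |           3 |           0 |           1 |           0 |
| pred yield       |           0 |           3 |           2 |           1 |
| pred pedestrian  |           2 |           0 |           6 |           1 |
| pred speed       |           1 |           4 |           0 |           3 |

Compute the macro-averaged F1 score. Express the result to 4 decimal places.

0.5474

Per-class F1 score (2·TP/(2·TP+FP+FN)):
  noentry: TP=3, FP=0+1+0=1, FN=0+2+1=3 → 6/10 = 0.60000
  yield: TP=3, FP=0+2+1=3, FN=0+0+4=4 → 6/13 = 0.46154
  pedestrian: TP=6, FP=2+0+1=3, FN=1+2+0=3 → 12/18 = 0.66667
  speed: TP=3, FP=1+4+0=5, FN=0+1+1=2 → 6/13 = 0.46154
Macro-F1 score = mean = (0.60000 + 0.46154 + 0.66667 + 0.46154) / 4 = 0.5474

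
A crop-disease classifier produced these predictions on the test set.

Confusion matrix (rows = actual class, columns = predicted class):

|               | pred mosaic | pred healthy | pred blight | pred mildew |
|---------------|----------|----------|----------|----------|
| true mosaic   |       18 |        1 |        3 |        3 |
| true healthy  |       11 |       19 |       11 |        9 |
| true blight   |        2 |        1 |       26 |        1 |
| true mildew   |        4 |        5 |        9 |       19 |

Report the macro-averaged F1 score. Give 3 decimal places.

0.577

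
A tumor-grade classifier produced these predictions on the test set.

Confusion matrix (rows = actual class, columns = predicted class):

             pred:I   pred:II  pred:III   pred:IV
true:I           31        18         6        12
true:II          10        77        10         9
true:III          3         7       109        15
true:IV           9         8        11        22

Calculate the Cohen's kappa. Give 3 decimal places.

Observed agreement pₒ = trace/N = 239/357 = 0.6695
Expected agreement pₑ = Σ (rowᵢ·colᵢ)/N² = (67·53 + 106·110 + 134·136 + 50·58)/357² = 0.2851
κ = (pₒ − pₑ)/(1 − pₑ) = (0.6695 − 0.2851)/(1 − 0.2851) = 0.538

0.538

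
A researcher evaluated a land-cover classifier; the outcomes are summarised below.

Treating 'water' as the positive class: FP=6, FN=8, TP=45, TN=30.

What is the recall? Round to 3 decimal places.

0.849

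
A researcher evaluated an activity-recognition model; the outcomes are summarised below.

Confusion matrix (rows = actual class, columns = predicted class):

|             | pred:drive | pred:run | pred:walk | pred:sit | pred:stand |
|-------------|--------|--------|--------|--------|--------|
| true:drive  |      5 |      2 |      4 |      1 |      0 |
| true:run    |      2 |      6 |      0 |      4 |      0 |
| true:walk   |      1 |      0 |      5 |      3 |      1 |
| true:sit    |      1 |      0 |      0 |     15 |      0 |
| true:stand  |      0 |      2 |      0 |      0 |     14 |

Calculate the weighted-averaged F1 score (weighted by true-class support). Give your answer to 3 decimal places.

0.671

Per-class F1 score (2·TP/(2·TP+FP+FN)):
  drive: TP=5, FP=2+1+1+0=4, FN=2+4+1+0=7 → 10/21 = 0.4762
  run: TP=6, FP=2+0+0+2=4, FN=2+0+4+0=6 → 12/22 = 0.5455
  walk: TP=5, FP=4+0+0+0=4, FN=1+0+3+1=5 → 10/19 = 0.5263
  sit: TP=15, FP=1+4+3+0=8, FN=1+0+0+0=1 → 30/39 = 0.7692
  stand: TP=14, FP=0+0+1+0=1, FN=0+2+0+0=2 → 28/31 = 0.9032
Weighted-F1 score = Σ (supportᵢ/N)·F1 scoreᵢ with N=66: (12/66)·0.4762 + (12/66)·0.5455 + (10/66)·0.5263 + (16/66)·0.7692 + (16/66)·0.9032 = 0.671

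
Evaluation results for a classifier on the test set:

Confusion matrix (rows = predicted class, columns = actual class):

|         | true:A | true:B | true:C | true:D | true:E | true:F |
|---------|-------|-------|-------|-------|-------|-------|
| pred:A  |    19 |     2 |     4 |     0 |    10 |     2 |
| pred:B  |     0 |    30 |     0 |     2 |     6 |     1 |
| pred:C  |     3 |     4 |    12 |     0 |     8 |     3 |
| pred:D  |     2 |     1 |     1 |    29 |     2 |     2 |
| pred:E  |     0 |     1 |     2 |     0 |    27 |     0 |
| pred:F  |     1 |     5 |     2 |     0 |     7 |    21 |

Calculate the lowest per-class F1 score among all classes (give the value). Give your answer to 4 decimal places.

Per-class F1 score (2·TP/(2·TP+FP+FN)):
  A: TP=19, FP=2+4+0+10+2=18, FN=0+3+2+0+1=6 → 38/62 = 0.61290
  B: TP=30, FP=0+0+2+6+1=9, FN=2+4+1+1+5=13 → 60/82 = 0.73171
  C: TP=12, FP=3+4+0+8+3=18, FN=4+0+1+2+2=9 → 24/51 = 0.47059
  D: TP=29, FP=2+1+1+2+2=8, FN=0+2+0+0+0=2 → 58/68 = 0.85294
  E: TP=27, FP=0+1+2+0+0=3, FN=10+6+8+2+7=33 → 54/90 = 0.60000
  F: TP=21, FP=1+5+2+0+7=15, FN=2+1+3+2+0=8 → 42/65 = 0.64615
Lowest is class 'C' with F1 score = 0.4706.

0.4706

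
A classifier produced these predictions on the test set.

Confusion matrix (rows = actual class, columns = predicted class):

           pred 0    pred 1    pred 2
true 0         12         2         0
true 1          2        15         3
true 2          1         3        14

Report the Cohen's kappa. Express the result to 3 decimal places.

0.680

Observed agreement pₒ = trace/N = 41/52 = 0.7885
Expected agreement pₑ = Σ (rowᵢ·colᵢ)/N² = (14·15 + 20·20 + 18·17)/52² = 0.3388
κ = (pₒ − pₑ)/(1 − pₑ) = (0.7885 − 0.3388)/(1 − 0.3388) = 0.680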